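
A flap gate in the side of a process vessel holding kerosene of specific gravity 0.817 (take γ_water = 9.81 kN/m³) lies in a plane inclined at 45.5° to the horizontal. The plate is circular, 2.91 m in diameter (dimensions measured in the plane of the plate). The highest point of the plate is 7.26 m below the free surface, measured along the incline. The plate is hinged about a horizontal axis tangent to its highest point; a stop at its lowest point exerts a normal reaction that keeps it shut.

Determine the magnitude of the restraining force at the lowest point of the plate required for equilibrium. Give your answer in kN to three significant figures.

γ = 0.817 × 9.81 = 8.01477 kN/m³.
Let θ = 45.5° be the plate's angle to the horizontal; measure y along the incline from where the plane meets the free surface. Vertical depth h = y·sinθ with sinθ = 0.713250.
The centroid is at the centre, 1.455 m below the top of the plate, so y_c = 7.26 + 1.455 = 8.715 m and h_c = 8.715 × 0.713250 = 6.21597 m.
A = π(1.455)² = 6.65083 m².
Resultant F = γ·h_c·A = 8.01477 × 6.21597 × 6.65083 = 331.341 kN.
I_c = πr⁴/4 = π × 1.455⁴/4 = 3.51999 m⁴.
Centre of pressure: y_p = y_c + I_c/(y_c·A) = 8.715 + 3.51999/(8.715 × 6.65083) = 8.715 + 0.0607293 = 8.77573 m along the plane.
The resultant acts 1.455 + 0.0607293 = 1.51573 m (along the plate) below the hinge at the top edge, so the moment about the hinge is M = F × 1.51573 = 331.341 × 1.51573 = 502.223 kN·m.
A normal force at the bottom, 2.91 m from the hinge, must supply this moment: P = 502.223/2.91 = 172.585 kN.

P ≈ 173 kN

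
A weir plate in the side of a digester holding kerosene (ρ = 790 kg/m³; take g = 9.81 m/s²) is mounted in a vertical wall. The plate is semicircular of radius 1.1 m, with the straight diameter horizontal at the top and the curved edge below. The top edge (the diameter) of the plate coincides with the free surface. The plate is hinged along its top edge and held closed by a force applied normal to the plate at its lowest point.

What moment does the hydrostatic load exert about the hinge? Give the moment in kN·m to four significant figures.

γ = ρg = 790 × 9.81 / 1000 = 7.7499 kN/m³.
The centroid of a semicircle lies 4r/(3π) = 0.466854 m from the diameter, here below the top edge, so the centroid depth is h_c = 0.466854 m.
A = πr²/2 = π × 1.1²/2 = 1.90066 m².
Resultant F = γ·h_c·A = 7.7499 × 0.466854 × 1.90066 = 6.87672 kN.
I_c = (π/8 − 8/(9π))·r⁴ = 0.109757 × 1.1⁴ = 0.160695 m⁴.
Centre of pressure: y_p = y_c + I_c/(y_c·A) = 0.466854 + 0.160695/(0.466854 × 1.90066) = 0.466854 + 0.181099 = 0.647953 m along the plane.
The resultant acts 0.466854 + 0.181099 = 0.647953 m (along the plate) below the hinge at the top edge, so the moment about the hinge is M = F × 0.647953 = 6.87672 × 0.647953 = 4.45579 kN·m.

M ≈ 4.456 kN·m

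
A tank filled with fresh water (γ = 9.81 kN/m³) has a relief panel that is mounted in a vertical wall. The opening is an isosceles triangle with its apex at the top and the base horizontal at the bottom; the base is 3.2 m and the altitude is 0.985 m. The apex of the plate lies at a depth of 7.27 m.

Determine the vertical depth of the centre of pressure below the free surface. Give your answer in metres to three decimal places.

h_p = 7.933 m

γ = 9.81 kN/m³.
With the apex up, the centroid sits 2h/3 = 2 × 0.985/3 = 0.656667 m below the apex, so the centroid depth is h_c = 7.27 + 0.656667 = 7.92667 m.
A = ½ × 3.2 × 0.985 = 1.576 m².
Resultant F = γ·h_c·A = 9.81 × 7.92667 × 1.576 = 122.551 kN.
I_c = b·h³/36 = 3.2 × 0.985³/36 = 0.0849486 m⁴.
Centre of pressure: y_p = y_c + I_c/(y_c·A) = 7.92667 + 0.0849486/(7.92667 × 1.576) = 7.92667 + 0.00680001 = 7.93347 m along the plane.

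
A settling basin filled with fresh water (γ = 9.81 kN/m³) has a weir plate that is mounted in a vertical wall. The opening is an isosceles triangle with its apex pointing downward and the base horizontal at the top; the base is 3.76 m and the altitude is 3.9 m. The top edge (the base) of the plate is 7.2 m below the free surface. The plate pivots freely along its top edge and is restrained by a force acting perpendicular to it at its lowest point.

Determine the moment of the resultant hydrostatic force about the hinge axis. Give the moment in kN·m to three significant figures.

M ≈ 856 kN·m

γ = 9.81 kN/m³.
With the apex down, the centroid sits h/3 = 3.9/3 = 1.3 m below the base (the top edge), so the centroid depth is h_c = 7.2 + 1.3 = 8.5 m.
A = ½ × 3.76 × 3.9 = 7.332 m².
Resultant F = γ·h_c·A = 9.81 × 8.5 × 7.332 = 611.379 kN.
I_c = b·h³/36 = 3.76 × 3.9³/36 = 6.19554 m⁴.
Centre of pressure: y_p = y_c + I_c/(y_c·A) = 8.5 + 6.19554/(8.5 × 7.332) = 8.5 + 0.0994118 = 8.59941 m along the plane.
The resultant acts 1.3 + 0.0994118 = 1.39941 m (along the plate) below the hinge at the top edge, so the moment about the hinge is M = F × 1.39941 = 611.379 × 1.39941 = 855.57 kN·m.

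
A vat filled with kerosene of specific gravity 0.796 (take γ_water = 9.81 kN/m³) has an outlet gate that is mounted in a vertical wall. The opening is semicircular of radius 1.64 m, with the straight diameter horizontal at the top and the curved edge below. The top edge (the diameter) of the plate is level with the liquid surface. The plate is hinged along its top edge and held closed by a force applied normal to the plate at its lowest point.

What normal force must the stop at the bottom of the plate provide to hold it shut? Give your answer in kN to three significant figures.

P ≈ 13.5 kN

γ = 0.796 × 9.81 = 7.80876 kN/m³.
The centroid of a semicircle lies 4r/(3π) = 0.696038 m from the diameter, here below the top edge, so the centroid depth is h_c = 0.696038 m.
A = πr²/2 = π × 1.64²/2 = 4.22481 m².
Resultant F = γ·h_c·A = 7.80876 × 0.696038 × 4.22481 = 22.9627 kN.
I_c = (π/8 − 8/(9π))·r⁴ = 0.109757 × 1.64⁴ = 0.793976 m⁴.
Centre of pressure: y_p = y_c + I_c/(y_c·A) = 0.696038 + 0.793976/(0.696038 × 4.22481) = 0.696038 + 0.270002 = 0.96604 m along the plane.
The resultant acts 0.696038 + 0.270002 = 0.96604 m (along the plate) below the hinge at the top edge, so the moment about the hinge is M = F × 0.96604 = 22.9627 × 0.96604 = 22.1829 kN·m.
A normal force at the bottom, 1.64 m from the hinge, must supply this moment: P = 22.1829/1.64 = 13.5262 kN.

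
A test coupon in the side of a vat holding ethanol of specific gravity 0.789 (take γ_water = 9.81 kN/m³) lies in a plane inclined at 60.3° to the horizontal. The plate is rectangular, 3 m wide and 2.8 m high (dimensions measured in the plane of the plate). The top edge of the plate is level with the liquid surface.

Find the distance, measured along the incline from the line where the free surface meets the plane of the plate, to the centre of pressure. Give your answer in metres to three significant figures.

y_p = 1.87 m

γ = 0.789 × 9.81 = 7.74009 kN/m³.
Let θ = 60.3° be the plate's angle to the horizontal; measure y along the incline from where the plane meets the free surface. Vertical depth h = y·sinθ with sinθ = 0.868632.
The centroid lies 2.8/2 = 1.4 m below the top edge, so y_c = 1.4 m and h_c = 1.4 × 0.868632 = 1.21608 m.
A = 3 × 2.8 = 8.4 m².
Resultant F = γ·h_c·A = 7.74009 × 1.21608 × 8.4 = 79.0656 kN.
I_c = b·h³/12 = 3 × 2.8³/12 = 5.488 m⁴.
Centre of pressure: y_p = y_c + I_c/(y_c·A) = 1.4 + 5.488/(1.4 × 8.4) = 1.4 + 0.466667 = 1.86667 m along the plane.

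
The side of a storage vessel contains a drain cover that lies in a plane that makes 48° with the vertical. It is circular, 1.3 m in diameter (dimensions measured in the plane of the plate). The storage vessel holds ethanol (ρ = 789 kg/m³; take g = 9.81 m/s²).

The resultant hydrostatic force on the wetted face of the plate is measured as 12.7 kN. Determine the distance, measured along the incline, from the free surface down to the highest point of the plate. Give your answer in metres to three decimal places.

y_top ≈ 1.197 m

γ = ρg = 789 × 9.81 / 1000 = 7.74009 kN/m³.
A = π(0.65)² = 1.32732 m².
From F = γ·h_c·A, the centroid depth is h_c = 12.7/(7.74009 × 1.32732) = 1.23618 m.
The plate makes 48° with the vertical, i.e. θ = 90° − 48° = 42° to the horizontal. Measuring y along the incline from the free-surface line, vertical depth h = y·sinθ with sinθ = 0.669131.
Along the incline, y_c = h_c/sinθ = 1.23618/0.669131 = 1.84744 m.
The centroid is at the centre, 0.65 m below the top of the plate, so the highest point sits at y_top = 1.84744 − 0.65 = 1.19744 m along the incline.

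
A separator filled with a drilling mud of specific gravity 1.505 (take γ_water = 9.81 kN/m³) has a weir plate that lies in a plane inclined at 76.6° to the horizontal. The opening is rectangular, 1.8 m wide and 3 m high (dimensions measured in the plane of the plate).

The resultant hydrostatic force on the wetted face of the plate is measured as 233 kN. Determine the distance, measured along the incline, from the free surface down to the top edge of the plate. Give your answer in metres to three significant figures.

y_top ≈ 1.50 m

γ = 1.505 × 9.81 = 14.76405 kN/m³.
A = 1.8 × 3 = 5.4 m².
From F = γ·h_c·A, the centroid depth is h_c = 233/(14.76405 × 5.4) = 2.92251 m.
Let θ = 76.6° be the plate's angle to the horizontal; measure y along the incline from where the plane meets the free surface. Vertical depth h = y·sinθ with sinθ = 0.972776.
Along the incline, y_c = h_c/sinθ = 2.92251/0.972776 = 3.0043 m.
The centroid lies 3/2 = 1.5 m below the top edge, so the top edge sits at y_top = 3.0043 − 1.5 = 1.5043 m along the incline.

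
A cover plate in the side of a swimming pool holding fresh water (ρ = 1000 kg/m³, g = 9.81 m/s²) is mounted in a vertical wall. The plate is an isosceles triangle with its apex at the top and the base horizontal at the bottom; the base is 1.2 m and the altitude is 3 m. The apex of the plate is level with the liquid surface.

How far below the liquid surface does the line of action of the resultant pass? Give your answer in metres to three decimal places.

h_p = 2.250 m

γ = ρg = 1000 × 9.81 = 9810 N/m³ = 9.81 kN/m³.
With the apex up, the centroid sits 2h/3 = 2 × 3/3 = 2 m below the apex, so the centroid depth is h_c = 2 m.
A = ½ × 1.2 × 3 = 1.8 m².
Resultant F = γ·h_c·A = 9.81 × 2 × 1.8 = 35.316 kN.
I_c = b·h³/36 = 1.2 × 3³/36 = 0.9 m⁴.
Centre of pressure: y_p = y_c + I_c/(y_c·A) = 2 + 0.9/(2 × 1.8) = 2 + 0.25 = 2.25 m along the plane.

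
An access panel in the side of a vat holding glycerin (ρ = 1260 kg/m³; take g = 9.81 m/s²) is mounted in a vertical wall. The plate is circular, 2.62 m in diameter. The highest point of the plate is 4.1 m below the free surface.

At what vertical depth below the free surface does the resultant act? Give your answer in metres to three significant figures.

h_p = 5.49 m

γ = ρg = 1260 × 9.81 / 1000 = 12.3606 kN/m³.
The centroid is at the centre, 1.31 m below the top of the plate, so the centroid depth is h_c = 4.1 + 1.31 = 5.41 m.
A = π(1.31)² = 5.39129 m².
Resultant F = γ·h_c·A = 12.3606 × 5.41 × 5.39129 = 360.52 kN.
I_c = πr⁴/4 = π × 1.31⁴/4 = 2.313 m⁴.
Centre of pressure: y_p = y_c + I_c/(y_c·A) = 5.41 + 2.313/(5.41 × 5.39129) = 5.41 + 0.0793023 = 5.4893 m along the plane.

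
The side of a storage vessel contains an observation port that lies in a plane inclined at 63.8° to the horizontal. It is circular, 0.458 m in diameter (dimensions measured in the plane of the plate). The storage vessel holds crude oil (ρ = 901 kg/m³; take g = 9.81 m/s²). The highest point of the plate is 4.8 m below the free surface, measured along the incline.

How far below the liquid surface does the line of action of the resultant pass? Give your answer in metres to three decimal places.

γ = ρg = 901 × 9.81 / 1000 = 8.83881 kN/m³.
Let θ = 63.8° be the plate's angle to the horizontal; measure y along the incline from where the plane meets the free surface. Vertical depth h = y·sinθ with sinθ = 0.897258.
The centroid is at the centre, 0.229 m below the top of the plate, so y_c = 4.8 + 0.229 = 5.029 m and h_c = 5.029 × 0.897258 = 4.51231 m.
A = π(0.229)² = 0.164748 m².
Resultant F = γ·h_c·A = 8.83881 × 4.51231 × 0.164748 = 6.57072 kN.
I_c = πr⁴/4 = π × 0.229⁴/4 = 0.00215989 m⁴.
Centre of pressure: y_p = y_c + I_c/(y_c·A) = 5.029 + 0.00215989/(5.029 × 0.164748) = 5.029 + 0.00260693 = 5.03161 m along the plane.
Vertically, h_p = y_p·sinθ = 5.03161 × 0.897258 = 4.51465 m.

h_p = 4.515 m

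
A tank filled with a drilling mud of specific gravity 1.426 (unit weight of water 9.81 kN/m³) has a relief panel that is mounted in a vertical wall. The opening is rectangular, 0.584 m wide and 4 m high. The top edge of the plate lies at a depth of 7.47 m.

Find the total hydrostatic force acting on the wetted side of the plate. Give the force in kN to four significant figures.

γ = 1.426 × 9.81 = 13.98906 kN/m³.
The centroid lies 4/2 = 2 m below the top edge, so the centroid depth is h_c = 7.47 + 2 = 9.47 m.
A = 0.584 × 4 = 2.336 m².
Resultant F = γ·h_c·A = 13.98906 × 9.47 × 2.336 = 309.465 kN.

F ≈ 309.5 kN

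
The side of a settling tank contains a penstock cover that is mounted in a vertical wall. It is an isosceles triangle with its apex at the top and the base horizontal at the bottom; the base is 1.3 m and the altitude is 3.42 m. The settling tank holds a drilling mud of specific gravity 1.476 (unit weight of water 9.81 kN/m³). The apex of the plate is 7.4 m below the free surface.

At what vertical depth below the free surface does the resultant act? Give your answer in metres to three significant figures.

h_p = 9.75 m

γ = 1.476 × 9.81 = 14.47956 kN/m³.
With the apex up, the centroid sits 2h/3 = 2 × 3.42/3 = 2.28 m below the apex, so the centroid depth is h_c = 7.4 + 2.28 = 9.68 m.
A = ½ × 1.3 × 3.42 = 2.223 m².
Resultant F = γ·h_c·A = 14.47956 × 9.68 × 2.223 = 311.58 kN.
I_c = b·h³/36 = 1.3 × 3.42³/36 = 1.44451 m⁴.
Centre of pressure: y_p = y_c + I_c/(y_c·A) = 9.68 + 1.44451/(9.68 × 2.223) = 9.68 + 0.0671283 = 9.74713 m along the plane.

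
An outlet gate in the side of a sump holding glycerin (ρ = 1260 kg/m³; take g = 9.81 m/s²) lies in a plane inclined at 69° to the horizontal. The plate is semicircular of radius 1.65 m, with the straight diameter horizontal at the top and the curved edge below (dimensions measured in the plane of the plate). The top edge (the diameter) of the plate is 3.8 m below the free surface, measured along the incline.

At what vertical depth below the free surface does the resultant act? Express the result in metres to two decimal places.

γ = ρg = 1260 × 9.81 / 1000 = 12.3606 kN/m³.
Let θ = 69° be the plate's angle to the horizontal; measure y along the incline from where the plane meets the free surface. Vertical depth h = y·sinθ with sinθ = 0.933580.
The centroid of a semicircle lies 4r/(3π) = 0.700282 m from the diameter, here below the top edge, so y_c = 3.8 + 0.700282 = 4.50028 m and h_c = 4.50028 × 0.933580 = 4.20137 m.
A = πr²/2 = π × 1.65²/2 = 4.27649 m².
Resultant F = γ·h_c·A = 12.3606 × 4.20137 × 4.27649 = 222.084 kN.
I_c = (π/8 − 8/(9π))·r⁴ = 0.109757 × 1.65⁴ = 0.81352 m⁴.
Centre of pressure: y_p = y_c + I_c/(y_c·A) = 4.50028 + 0.81352/(4.50028 × 4.27649) = 4.50028 + 0.0422709 = 4.54255 m along the plane.
Vertically, h_p = y_p·sinθ = 4.54255 × 0.933580 = 4.24083 m.

h_p = 4.24 m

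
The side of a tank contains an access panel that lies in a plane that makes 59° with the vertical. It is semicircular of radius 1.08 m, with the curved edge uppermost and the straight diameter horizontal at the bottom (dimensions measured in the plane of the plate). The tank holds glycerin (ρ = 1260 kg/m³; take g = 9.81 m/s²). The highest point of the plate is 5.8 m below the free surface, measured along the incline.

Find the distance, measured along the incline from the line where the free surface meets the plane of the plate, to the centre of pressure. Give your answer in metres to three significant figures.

y_p = 6.43 m

γ = ρg = 1260 × 9.81 / 1000 = 12.3606 kN/m³.
The plate makes 59° with the vertical, i.e. θ = 90° − 59° = 31° to the horizontal. Measuring y along the incline from the free-surface line, vertical depth h = y·sinθ with sinθ = 0.515038.
The centroid lies 4r/(3π) = 0.458366 m above the diameter, so r − 4r/(3π) = 1.08 − 0.458366 = 0.621634 m below the topmost point, so y_c = 5.8 + 0.621634 = 6.42163 m and h_c = 6.42163 × 0.515038 = 3.30738 m.
A = πr²/2 = π × 1.08²/2 = 1.83218 m².
Resultant F = γ·h_c·A = 12.3606 × 3.30738 × 1.83218 = 74.9017 kN.
I_c = (π/8 − 8/(9π))·r⁴ = 0.109757 × 1.08⁴ = 0.149323 m⁴.
Centre of pressure: y_p = y_c + I_c/(y_c·A) = 6.42163 + 0.149323/(6.42163 × 1.83218) = 6.42163 + 0.0126915 = 6.43432 m along the plane.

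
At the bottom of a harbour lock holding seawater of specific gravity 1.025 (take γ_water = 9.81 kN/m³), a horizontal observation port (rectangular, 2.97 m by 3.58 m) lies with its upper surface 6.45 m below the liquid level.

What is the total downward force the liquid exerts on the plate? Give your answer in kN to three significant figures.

F ≈ 690 kN

γ = 1.025 × 9.81 = 10.05525 kN/m³.
The plate is horizontal, so pressure is uniform at p = γ·h = 10.05525 × 6.45 = 64.8564 kN/m².
A = 2.97 × 3.58 = 10.6326 m².
F = p·A = 64.8564 × 10.6326 = 689.592 kN.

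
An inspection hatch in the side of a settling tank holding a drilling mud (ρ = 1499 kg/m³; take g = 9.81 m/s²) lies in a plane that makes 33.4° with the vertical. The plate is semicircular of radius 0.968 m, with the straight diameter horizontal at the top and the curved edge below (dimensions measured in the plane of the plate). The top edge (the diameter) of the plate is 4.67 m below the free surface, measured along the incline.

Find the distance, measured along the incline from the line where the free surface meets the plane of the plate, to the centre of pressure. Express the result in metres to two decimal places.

y_p = 5.09 m

γ = ρg = 1499 × 9.81 / 1000 = 14.70519 kN/m³.
The plate makes 33.4° with the vertical, i.e. θ = 90° − 33.4° = 56.6° to the horizontal. Measuring y along the incline from the free-surface line, vertical depth h = y·sinθ with sinθ = 0.834848.
The centroid of a semicircle lies 4r/(3π) = 0.410832 m from the diameter, here below the top edge, so y_c = 4.67 + 0.410832 = 5.08083 m and h_c = 5.08083 × 0.834848 = 4.24172 m.
A = πr²/2 = π × 0.968²/2 = 1.47187 m².
Resultant F = γ·h_c·A = 14.70519 × 4.24172 × 1.47187 = 91.8083 kN.
I_c = (π/8 − 8/(9π))·r⁴ = 0.109757 × 0.968⁴ = 0.0963682 m⁴.
Centre of pressure: y_p = y_c + I_c/(y_c·A) = 5.08083 + 0.0963682/(5.08083 × 1.47187) = 5.08083 + 0.0128863 = 5.09372 m along the plane.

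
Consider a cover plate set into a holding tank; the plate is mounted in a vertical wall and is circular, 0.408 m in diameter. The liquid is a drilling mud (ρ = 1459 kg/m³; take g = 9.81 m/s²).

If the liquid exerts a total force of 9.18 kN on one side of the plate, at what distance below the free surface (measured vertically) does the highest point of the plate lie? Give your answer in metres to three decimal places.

γ = ρg = 1459 × 9.81 / 1000 = 14.31279 kN/m³.
A = π(0.204)² = 0.130741 m².
From F = γ·h_c·A, the centroid depth is h_c = 9.18/(14.31279 × 0.130741) = 4.90576 m.
The centroid is at the centre, 0.204 m below the top of the plate, so the highest point sits at h_top = 4.90576 − 0.204 = 4.70176 m below the surface.

d_top ≈ 4.702 m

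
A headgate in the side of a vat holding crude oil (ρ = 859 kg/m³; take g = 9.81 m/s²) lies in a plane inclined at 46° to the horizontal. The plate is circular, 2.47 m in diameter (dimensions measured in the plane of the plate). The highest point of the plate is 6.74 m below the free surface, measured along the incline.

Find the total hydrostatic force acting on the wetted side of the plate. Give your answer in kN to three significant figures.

γ = ρg = 859 × 9.81 / 1000 = 8.42679 kN/m³.
Let θ = 46° be the plate's angle to the horizontal; measure y along the incline from where the plane meets the free surface. Vertical depth h = y·sinθ with sinθ = 0.719340.
The centroid is at the centre, 1.235 m below the top of the plate, so y_c = 6.74 + 1.235 = 7.975 m and h_c = 7.975 × 0.719340 = 5.73674 m.
A = π(1.235)² = 4.79164 m².
Resultant F = γ·h_c·A = 8.42679 × 5.73674 × 4.79164 = 231.639 kN.

F ≈ 232 kN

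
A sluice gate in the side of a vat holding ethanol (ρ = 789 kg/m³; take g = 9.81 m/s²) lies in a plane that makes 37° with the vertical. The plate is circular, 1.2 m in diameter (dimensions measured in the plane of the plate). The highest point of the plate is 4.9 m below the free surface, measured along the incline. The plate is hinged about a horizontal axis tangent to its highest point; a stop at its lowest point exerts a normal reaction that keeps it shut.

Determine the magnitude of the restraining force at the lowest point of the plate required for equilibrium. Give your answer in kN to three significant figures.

P ≈ 19.7 kN

γ = ρg = 789 × 9.81 / 1000 = 7.74009 kN/m³.
The plate makes 37° with the vertical, i.e. θ = 90° − 37° = 53° to the horizontal. Measuring y along the incline from the free-surface line, vertical depth h = y·sinθ with sinθ = 0.798636.
The centroid is at the centre, 0.6 m below the top of the plate, so y_c = 4.9 + 0.6 = 5.5 m and h_c = 5.5 × 0.798636 = 4.3925 m.
A = π(0.6)² = 1.13097 m².
Resultant F = γ·h_c·A = 7.74009 × 4.3925 × 1.13097 = 38.4511 kN.
I_c = πr⁴/4 = π × 0.6⁴/4 = 0.101788 m⁴.
Centre of pressure: y_p = y_c + I_c/(y_c·A) = 5.5 + 0.101788/(5.5 × 1.13097) = 5.5 + 0.0163637 = 5.51636 m along the plane.
The resultant acts 0.6 + 0.0163637 = 0.616364 m (along the plate) below the hinge at the top edge, so the moment about the hinge is M = F × 0.616364 = 38.4511 × 0.616364 = 23.6999 kN·m.
A normal force at the bottom, 1.2 m from the hinge, must supply this moment: P = 23.6999/1.2 = 19.7499 kN.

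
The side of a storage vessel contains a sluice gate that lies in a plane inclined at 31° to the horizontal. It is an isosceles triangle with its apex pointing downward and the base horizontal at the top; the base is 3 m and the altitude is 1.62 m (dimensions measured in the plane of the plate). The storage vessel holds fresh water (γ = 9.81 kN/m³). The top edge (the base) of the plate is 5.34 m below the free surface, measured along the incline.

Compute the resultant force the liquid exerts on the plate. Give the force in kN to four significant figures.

F ≈ 72.19 kN

γ = 9.81 kN/m³.
Let θ = 31° be the plate's angle to the horizontal; measure y along the incline from where the plane meets the free surface. Vertical depth h = y·sinθ with sinθ = 0.515038.
With the apex down, the centroid sits h/3 = 1.62/3 = 0.54 m below the base (the top edge), so y_c = 5.34 + 0.54 = 5.88 m and h_c = 5.88 × 0.515038 = 3.02842 m.
A = ½ × 3 × 1.62 = 2.43 m².
Resultant F = γ·h_c·A = 9.81 × 3.02842 × 2.43 = 72.1924 kN.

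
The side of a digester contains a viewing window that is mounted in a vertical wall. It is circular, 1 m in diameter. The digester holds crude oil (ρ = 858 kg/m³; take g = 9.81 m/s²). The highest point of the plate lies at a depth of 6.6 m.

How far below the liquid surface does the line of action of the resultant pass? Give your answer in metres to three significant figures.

γ = ρg = 858 × 9.81 / 1000 = 8.41698 kN/m³.
The centroid is at the centre, 0.5 m below the top of the plate, so the centroid depth is h_c = 6.6 + 0.5 = 7.1 m.
A = π(0.5)² = 0.785398 m².
Resultant F = γ·h_c·A = 8.41698 × 7.1 × 0.785398 = 46.9358 kN.
I_c = πr⁴/4 = π × 0.5⁴/4 = 0.0490874 m⁴.
Centre of pressure: y_p = y_c + I_c/(y_c·A) = 7.1 + 0.0490874/(7.1 × 0.785398) = 7.1 + 0.00880282 = 7.1088 m along the plane.

h_p = 7.11 m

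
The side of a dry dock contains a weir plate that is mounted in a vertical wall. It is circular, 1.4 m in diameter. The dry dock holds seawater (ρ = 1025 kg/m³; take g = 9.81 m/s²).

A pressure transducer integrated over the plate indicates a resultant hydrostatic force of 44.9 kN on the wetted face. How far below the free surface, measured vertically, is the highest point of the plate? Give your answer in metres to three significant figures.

d_top ≈ 2.20 m

γ = ρg = 1025 × 9.81 / 1000 = 10.05525 kN/m³.
A = π(0.7)² = 1.53938 m².
From F = γ·h_c·A, the centroid depth is h_c = 44.9/(10.05525 × 1.53938) = 2.90073 m.
The centroid is at the centre, 0.7 m below the top of the plate, so the highest point sits at h_top = 2.90073 − 0.7 = 2.20073 m below the surface.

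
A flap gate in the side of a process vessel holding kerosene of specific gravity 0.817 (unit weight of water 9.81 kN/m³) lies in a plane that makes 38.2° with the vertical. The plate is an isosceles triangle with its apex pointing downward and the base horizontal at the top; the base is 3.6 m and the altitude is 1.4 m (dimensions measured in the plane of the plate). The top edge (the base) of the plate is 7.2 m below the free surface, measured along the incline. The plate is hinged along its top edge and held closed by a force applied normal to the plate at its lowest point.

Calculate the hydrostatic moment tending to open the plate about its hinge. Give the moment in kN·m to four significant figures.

M ≈ 58.52 kN·m

γ = 0.817 × 9.81 = 8.01477 kN/m³.
The plate makes 38.2° with the vertical, i.e. θ = 90° − 38.2° = 51.8° to the horizontal. Measuring y along the incline from the free-surface line, vertical depth h = y·sinθ with sinθ = 0.785857.
With the apex down, the centroid sits h/3 = 1.4/3 = 0.466667 m below the base (the top edge), so y_c = 7.2 + 0.466667 = 7.66667 m and h_c = 7.66667 × 0.785857 = 6.02491 m.
A = ½ × 3.6 × 1.4 = 2.52 m².
Resultant F = γ·h_c·A = 8.01477 × 6.02491 × 2.52 = 121.686 kN.
I_c = b·h³/36 = 3.6 × 1.4³/36 = 0.2744 m⁴.
Centre of pressure: y_p = y_c + I_c/(y_c·A) = 7.66667 + 0.2744/(7.66667 × 2.52) = 7.66667 + 0.0142029 = 7.68087 m along the plane.
The resultant acts 0.466667 + 0.0142029 = 0.48087 m (along the plate) below the hinge at the top edge, so the moment about the hinge is M = F × 0.48087 = 121.686 × 0.48087 = 58.5151 kN·m.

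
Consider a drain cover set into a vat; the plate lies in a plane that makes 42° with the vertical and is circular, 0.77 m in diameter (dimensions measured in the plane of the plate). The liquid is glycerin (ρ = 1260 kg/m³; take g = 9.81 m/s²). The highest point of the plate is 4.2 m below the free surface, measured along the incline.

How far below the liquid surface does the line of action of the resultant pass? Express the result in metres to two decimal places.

γ = ρg = 1260 × 9.81 / 1000 = 12.3606 kN/m³.
The plate makes 42° with the vertical, i.e. θ = 90° − 42° = 48° to the horizontal. Measuring y along the incline from the free-surface line, vertical depth h = y·sinθ with sinθ = 0.743145.
The centroid is at the centre, 0.385 m below the top of the plate, so y_c = 4.2 + 0.385 = 4.585 m and h_c = 4.585 × 0.743145 = 3.40732 m.
A = π(0.385)² = 0.465663 m².
Resultant F = γ·h_c·A = 12.3606 × 3.40732 × 0.465663 = 19.6121 kN.
I_c = πr⁴/4 = π × 0.385⁴/4 = 0.0172557 m⁴.
Centre of pressure: y_p = y_c + I_c/(y_c·A) = 4.585 + 0.0172557/(4.585 × 0.465663) = 4.585 + 0.00808205 = 4.59308 m along the plane.
Vertically, h_p = y_p·sinθ = 4.59308 × 0.743145 = 3.41332 m.

h_p = 3.41 m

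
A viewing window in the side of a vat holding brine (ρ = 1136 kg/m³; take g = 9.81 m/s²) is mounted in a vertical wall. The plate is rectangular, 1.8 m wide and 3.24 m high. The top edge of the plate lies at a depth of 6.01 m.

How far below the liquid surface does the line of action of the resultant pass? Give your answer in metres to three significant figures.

h_p = 7.74 m

γ = ρg = 1136 × 9.81 / 1000 = 11.14416 kN/m³.
The centroid lies 3.24/2 = 1.62 m below the top edge, so the centroid depth is h_c = 6.01 + 1.62 = 7.63 m.
A = 1.8 × 3.24 = 5.832 m².
Resultant F = γ·h_c·A = 11.14416 × 7.63 × 5.832 = 495.895 kN.
I_c = b·h³/12 = 1.8 × 3.24³/12 = 5.10183 m⁴.
Centre of pressure: y_p = y_c + I_c/(y_c·A) = 7.63 + 5.10183/(7.63 × 5.832) = 7.63 + 0.114653 = 7.74465 m along the plane.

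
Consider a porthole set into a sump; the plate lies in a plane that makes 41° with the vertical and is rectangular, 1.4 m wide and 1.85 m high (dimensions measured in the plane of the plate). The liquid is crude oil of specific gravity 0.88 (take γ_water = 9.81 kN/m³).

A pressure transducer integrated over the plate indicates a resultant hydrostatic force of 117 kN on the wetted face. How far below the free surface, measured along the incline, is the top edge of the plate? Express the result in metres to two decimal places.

γ = 0.88 × 9.81 = 8.6328 kN/m³.
A = 1.4 × 1.85 = 2.59 m².
From F = γ·h_c·A, the centroid depth is h_c = 117/(8.6328 × 2.59) = 5.2328 m.
The plate makes 41° with the vertical, i.e. θ = 90° − 41° = 49° to the horizontal. Measuring y along the incline from the free-surface line, vertical depth h = y·sinθ with sinθ = 0.754710.
Along the incline, y_c = h_c/sinθ = 5.2328/0.754710 = 6.93352 m.
The centroid lies 1.85/2 = 0.925 m below the top edge, so the top edge sits at y_top = 6.93352 − 0.925 = 6.00852 m along the incline.

y_top ≈ 6.01 m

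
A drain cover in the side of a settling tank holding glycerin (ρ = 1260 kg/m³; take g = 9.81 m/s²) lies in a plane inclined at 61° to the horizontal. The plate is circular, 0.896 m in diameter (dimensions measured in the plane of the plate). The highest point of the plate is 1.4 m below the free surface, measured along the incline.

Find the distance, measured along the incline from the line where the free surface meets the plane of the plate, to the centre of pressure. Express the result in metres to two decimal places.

y_p = 1.88 m

γ = ρg = 1260 × 9.81 / 1000 = 12.3606 kN/m³.
Let θ = 61° be the plate's angle to the horizontal; measure y along the incline from where the plane meets the free surface. Vertical depth h = y·sinθ with sinθ = 0.874620.
The centroid is at the centre, 0.448 m below the top of the plate, so y_c = 1.4 + 0.448 = 1.848 m and h_c = 1.848 × 0.874620 = 1.6163 m.
A = π(0.448)² = 0.63053 m².
Resultant F = γ·h_c·A = 12.3606 × 1.6163 × 0.63053 = 12.597 kN.
I_c = πr⁴/4 = π × 0.448⁴/4 = 0.0316375 m⁴.
Centre of pressure: y_p = y_c + I_c/(y_c·A) = 1.848 + 0.0316375/(1.848 × 0.63053) = 1.848 + 0.0271515 = 1.87515 m along the plane.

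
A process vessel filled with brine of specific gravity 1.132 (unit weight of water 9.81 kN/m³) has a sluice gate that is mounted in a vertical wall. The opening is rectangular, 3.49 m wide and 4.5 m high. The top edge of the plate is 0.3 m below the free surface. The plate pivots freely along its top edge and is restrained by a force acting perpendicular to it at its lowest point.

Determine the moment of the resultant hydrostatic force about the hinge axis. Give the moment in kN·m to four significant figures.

γ = 1.132 × 9.81 = 11.10492 kN/m³.
The centroid lies 4.5/2 = 2.25 m below the top edge, so the centroid depth is h_c = 0.3 + 2.25 = 2.55 m.
A = 3.49 × 4.5 = 15.705 m².
Resultant F = γ·h_c·A = 11.10492 × 2.55 × 15.705 = 444.727 kN.
I_c = b·h³/12 = 3.49 × 4.5³/12 = 26.5022 m⁴.
Centre of pressure: y_p = y_c + I_c/(y_c·A) = 2.55 + 26.5022/(2.55 × 15.705) = 2.55 + 0.661765 = 3.21176 m along the plane.
The resultant acts 2.25 + 0.661765 = 2.91176 m (along the plate) below the hinge at the top edge, so the moment about the hinge is M = F × 2.91176 = 444.727 × 2.91176 = 1294.94 kN·m.

M ≈ 1295 kN·m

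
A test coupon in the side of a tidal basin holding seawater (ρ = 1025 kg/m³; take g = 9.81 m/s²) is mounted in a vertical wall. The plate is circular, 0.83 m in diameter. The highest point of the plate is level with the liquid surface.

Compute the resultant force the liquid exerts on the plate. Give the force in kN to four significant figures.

γ = ρg = 1025 × 9.81 / 1000 = 10.05525 kN/m³.
The centroid is at the centre, 0.415 m below the top of the plate, so the centroid depth is h_c = 0.415 m.
A = π(0.415)² = 0.541061 m².
Resultant F = γ·h_c·A = 10.05525 × 0.415 × 0.541061 = 2.25781 kN.

F ≈ 2.258 kN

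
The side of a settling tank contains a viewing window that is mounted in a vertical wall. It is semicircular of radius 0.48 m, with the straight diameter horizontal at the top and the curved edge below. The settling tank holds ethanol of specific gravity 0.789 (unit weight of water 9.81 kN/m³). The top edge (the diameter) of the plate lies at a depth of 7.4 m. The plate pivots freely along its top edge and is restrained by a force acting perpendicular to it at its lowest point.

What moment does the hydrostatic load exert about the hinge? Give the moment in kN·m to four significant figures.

γ = 0.789 × 9.81 = 7.74009 kN/m³.
The centroid of a semicircle lies 4r/(3π) = 0.203718 m from the diameter, here below the top edge, so the centroid depth is h_c = 7.4 + 0.203718 = 7.60372 m.
A = πr²/2 = π × 0.48²/2 = 0.361911 m².
Resultant F = γ·h_c·A = 7.74009 × 7.60372 × 0.361911 = 21.2997 kN.
I_c = (π/8 − 8/(9π))·r⁴ = 0.109757 × 0.48⁴ = 0.00582636 m⁴.
Centre of pressure: y_p = y_c + I_c/(y_c·A) = 7.60372 + 0.00582636/(7.60372 × 0.361911) = 7.60372 + 0.00211724 = 7.60584 m along the plane.
The resultant acts 0.203718 + 0.00211724 = 0.205835 m (along the plate) below the hinge at the top edge, so the moment about the hinge is M = F × 0.205835 = 21.2997 × 0.205835 = 4.38422 kN·m.

M ≈ 4.384 kN·m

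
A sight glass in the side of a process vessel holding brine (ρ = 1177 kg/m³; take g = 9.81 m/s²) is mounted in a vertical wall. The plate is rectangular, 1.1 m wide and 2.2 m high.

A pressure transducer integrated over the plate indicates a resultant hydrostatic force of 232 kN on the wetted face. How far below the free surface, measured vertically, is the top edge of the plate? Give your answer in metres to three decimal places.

d_top ≈ 7.203 m

γ = ρg = 1177 × 9.81 / 1000 = 11.54637 kN/m³.
A = 1.1 × 2.2 = 2.42 m².
From F = γ·h_c·A, the centroid depth is h_c = 232/(11.54637 × 2.42) = 8.30285 m.
The centroid lies 2.2/2 = 1.1 m below the top edge, so the top edge sits at h_top = 8.30285 − 1.1 = 7.20285 m below the surface.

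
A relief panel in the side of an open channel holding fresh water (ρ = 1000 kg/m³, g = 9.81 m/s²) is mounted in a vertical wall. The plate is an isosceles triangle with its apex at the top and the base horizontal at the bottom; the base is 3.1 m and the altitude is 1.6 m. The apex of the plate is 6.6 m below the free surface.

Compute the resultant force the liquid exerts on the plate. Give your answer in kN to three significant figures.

F ≈ 187 kN

γ = ρg = 1000 × 9.81 = 9810 N/m³ = 9.81 kN/m³.
With the apex up, the centroid sits 2h/3 = 2 × 1.6/3 = 1.06667 m below the apex, so the centroid depth is h_c = 6.6 + 1.06667 = 7.66667 m.
A = ½ × 3.1 × 1.6 = 2.48 m².
Resultant F = γ·h_c·A = 9.81 × 7.66667 × 2.48 = 186.521 kN.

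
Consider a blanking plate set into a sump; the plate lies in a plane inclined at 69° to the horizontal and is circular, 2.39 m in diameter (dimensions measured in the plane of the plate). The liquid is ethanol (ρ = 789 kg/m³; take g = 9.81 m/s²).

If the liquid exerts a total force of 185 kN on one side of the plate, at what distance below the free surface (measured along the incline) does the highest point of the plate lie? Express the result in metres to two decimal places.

y_top ≈ 4.51 m

γ = ρg = 789 × 9.81 / 1000 = 7.74009 kN/m³.
A = π(1.195)² = 4.48627 m².
From F = γ·h_c·A, the centroid depth is h_c = 185/(7.74009 × 4.48627) = 5.32771 m.
Let θ = 69° be the plate's angle to the horizontal; measure y along the incline from where the plane meets the free surface. Vertical depth h = y·sinθ with sinθ = 0.933580.
Along the incline, y_c = h_c/sinθ = 5.32771/0.933580 = 5.70675 m.
The centroid is at the centre, 1.195 m below the top of the plate, so the highest point sits at y_top = 5.70675 − 1.195 = 4.51175 m along the incline.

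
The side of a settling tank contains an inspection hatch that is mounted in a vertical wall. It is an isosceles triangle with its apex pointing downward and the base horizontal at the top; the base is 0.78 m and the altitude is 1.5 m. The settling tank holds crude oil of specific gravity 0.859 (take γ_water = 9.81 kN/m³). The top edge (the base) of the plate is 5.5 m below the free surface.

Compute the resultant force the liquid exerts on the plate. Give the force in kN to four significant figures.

γ = 0.859 × 9.81 = 8.42679 kN/m³.
With the apex down, the centroid sits h/3 = 1.5/3 = 0.5 m below the base (the top edge), so the centroid depth is h_c = 5.5 + 0.5 = 6 m.
A = ½ × 0.78 × 1.5 = 0.585 m².
Resultant F = γ·h_c·A = 8.42679 × 6 × 0.585 = 29.578 kN.

F ≈ 29.58 kN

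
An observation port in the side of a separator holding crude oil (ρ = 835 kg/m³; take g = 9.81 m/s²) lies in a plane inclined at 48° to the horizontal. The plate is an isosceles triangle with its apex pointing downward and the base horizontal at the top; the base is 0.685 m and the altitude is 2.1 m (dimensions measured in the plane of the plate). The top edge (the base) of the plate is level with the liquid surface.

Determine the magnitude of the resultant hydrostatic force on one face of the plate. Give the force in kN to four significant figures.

F ≈ 3.065 kN

γ = ρg = 835 × 9.81 / 1000 = 8.19135 kN/m³.
Let θ = 48° be the plate's angle to the horizontal; measure y along the incline from where the plane meets the free surface. Vertical depth h = y·sinθ with sinθ = 0.743145.
With the apex down, the centroid sits h/3 = 2.1/3 = 0.7 m below the base (the top edge), so y_c = 0.7 m and h_c = 0.7 × 0.743145 = 0.520201 m.
A = ½ × 0.685 × 2.1 = 0.71925 m².
Resultant F = γ·h_c·A = 8.19135 × 0.520201 × 0.71925 = 3.06483 kN.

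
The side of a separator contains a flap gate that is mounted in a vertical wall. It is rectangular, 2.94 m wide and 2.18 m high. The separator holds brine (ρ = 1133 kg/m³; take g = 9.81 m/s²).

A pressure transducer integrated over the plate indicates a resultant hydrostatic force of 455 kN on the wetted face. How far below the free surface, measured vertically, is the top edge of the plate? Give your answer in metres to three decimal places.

d_top ≈ 5.297 m

γ = ρg = 1133 × 9.81 / 1000 = 11.11473 kN/m³.
A = 2.94 × 2.18 = 6.4092 m².
From F = γ·h_c·A, the centroid depth is h_c = 455/(11.11473 × 6.4092) = 6.38717 m.
The centroid lies 2.18/2 = 1.09 m below the top edge, so the top edge sits at h_top = 6.38717 − 1.09 = 5.29717 m below the surface.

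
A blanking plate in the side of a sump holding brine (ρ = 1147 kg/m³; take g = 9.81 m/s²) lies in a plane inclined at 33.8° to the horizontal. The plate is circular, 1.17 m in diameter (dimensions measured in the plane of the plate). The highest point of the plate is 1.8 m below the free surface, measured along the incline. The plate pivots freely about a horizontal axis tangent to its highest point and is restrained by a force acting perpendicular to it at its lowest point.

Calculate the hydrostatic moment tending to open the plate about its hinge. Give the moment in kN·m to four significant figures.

γ = ρg = 1147 × 9.81 / 1000 = 11.25207 kN/m³.
Let θ = 33.8° be the plate's angle to the horizontal; measure y along the incline from where the plane meets the free surface. Vertical depth h = y·sinθ with sinθ = 0.556296.
The centroid is at the centre, 0.585 m below the top of the plate, so y_c = 1.8 + 0.585 = 2.385 m and h_c = 2.385 × 0.556296 = 1.32677 m.
A = π(0.585)² = 1.07513 m².
Resultant F = γ·h_c·A = 11.25207 × 1.32677 × 1.07513 = 16.0505 kN.
I_c = πr⁴/4 = π × 0.585⁴/4 = 0.0919842 m⁴.
Centre of pressure: y_p = y_c + I_c/(y_c·A) = 2.385 + 0.0919842/(2.385 × 1.07513) = 2.385 + 0.0358727 = 2.42087 m along the plane.
The resultant acts 0.585 + 0.0358727 = 0.620873 m (along the plate) below the hinge at the top edge, so the moment about the hinge is M = F × 0.620873 = 16.0505 × 0.620873 = 9.96532 kN·m.

M ≈ 9.965 kN·m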